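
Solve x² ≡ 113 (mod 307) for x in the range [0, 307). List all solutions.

Since 307 ≡ 3 (mod 4), a square root of 113 is 113^((307+1)/4) = 113^77 mod 307.
Repeated squaring: 113^2≡182, 113^4≡275, 113^8≡103, 113^16≡171, 113^32≡76, 113^64≡250 (mod 307).
113^77 = 113^(64+8+4+1) ≡ 179 (mod 307).
Check: 179² = 32041 ≡ 113 (mod 307). The two roots are 128 and 179.

128, 179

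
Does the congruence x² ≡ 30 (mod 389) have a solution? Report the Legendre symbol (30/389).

1

Euler's criterion: (30/389) ≡ 30^194 (mod 389).
30^2 ≡ 122 (mod 389)
30^4 ≡ 102 (mod 389)
30^8 ≡ 290 (mod 389)
30^16 ≡ 76 (mod 389)
30^32 ≡ 330 (mod 389)
30^64 ≡ 369 (mod 389)
30^128 ≡ 11 (mod 389)
30^194 = 30^(128+64+2) ≡ 1 (mod 389).
Result is 1, so (30/389) = 1.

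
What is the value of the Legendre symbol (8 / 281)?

1

Pull out 2^3: since 281 ≡ 1 (mod 8), (2/281) = +1, so (2/281)^3 = +1.
Reached (1/281) = 1. Collecting the sign flips along the way, the symbol is +1.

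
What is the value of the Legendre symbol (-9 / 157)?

1

First reduce: -9 ≡ 148 (mod 157).
Pull out 2^2: since 157 ≡ 5 (mod 8), (2/157) = -1, so (2/157)^2 = +1.
Reciprocity: 37 ≡ 1 and 157 ≡ 1 (mod 4), so (37/157) = +(157/37).
Reduce top mod 37: now compute (9/37).
Reciprocity: 9 ≡ 1 and 37 ≡ 1 (mod 4), so (9/37) = +(37/9).
Reduce top mod 9: now compute (1/9).
Reached (1/9) = 1. Collecting the sign flips along the way, the symbol is +1.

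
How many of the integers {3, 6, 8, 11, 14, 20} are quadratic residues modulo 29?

2

(3/29) = -1 → non-residue.
(6/29) = +1 → QR.
(8/29) = -1 → non-residue.
(11/29) = -1 → non-residue.
(14/29) = -1 → non-residue.
(20/29) = +1 → QR.
Total quadratic residues among the 6: 2.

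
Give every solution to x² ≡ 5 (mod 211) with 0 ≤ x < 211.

Since 211 ≡ 3 (mod 4), a square root of 5 is 5^((211+1)/4) = 5^53 mod 211.
Repeated squaring: 5^2≡25, 5^4≡203, 5^8≡64, 5^16≡87, 5^32≡184 (mod 211).
5^53 = 5^(32+16+4+1) ≡ 65 (mod 211).
Check: 65² = 4225 ≡ 5 (mod 211). The two roots are 65 and 146.

65, 146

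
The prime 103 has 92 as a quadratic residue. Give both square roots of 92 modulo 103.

35, 68

Since 103 ≡ 3 (mod 4), a square root of 92 is 92^((103+1)/4) = 92^26 mod 103.
Repeated squaring: 92^2≡18, 92^4≡15, 92^8≡19, 92^16≡52 (mod 103).
92^26 = 92^(16+8+2) ≡ 68 (mod 103).
Check: 68² = 4624 ≡ 92 (mod 103). The two roots are 35 and 68.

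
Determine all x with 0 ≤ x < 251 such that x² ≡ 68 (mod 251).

90, 161

Since 251 ≡ 3 (mod 4), a square root of 68 is 68^((251+1)/4) = 68^63 mod 251.
Repeated squaring: 68^2≡106, 68^4≡192, 68^8≡218, 68^16≡85, 68^32≡197 (mod 251).
68^63 = 68^(32+16+8+4+2+1) ≡ 161 (mod 251).
Check: 161² = 25921 ≡ 68 (mod 251). The two roots are 90 and 161.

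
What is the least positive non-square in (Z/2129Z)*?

(2/2129) = +1, so 2 is a residue.
(3/2129) = −1, so 3 is the smallest positive non-residue mod 2129.

3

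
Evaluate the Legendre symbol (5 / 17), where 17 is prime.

-1

Reciprocity: 5 ≡ 1 and 17 ≡ 1 (mod 4), so (5/17) = +(17/5).
Reduce top mod 5: now compute (2/5).
Pull out 2: since 5 ≡ 5 (mod 8), (2/5) = -1.
Reached (1/5) = 1. Collecting the sign flips along the way, the symbol is -1.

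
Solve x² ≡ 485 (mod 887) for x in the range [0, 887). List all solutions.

Since 887 ≡ 3 (mod 4), a square root of 485 is 485^((887+1)/4) = 485^222 mod 887.
Repeated squaring: 485^2≡170, 485^4≡516, 485^8≡156, 485^16≡387, 485^32≡753, 485^64≡216, 485^128≡532 (mod 887).
485^222 = 485^(128+64+16+8+4+2) ≡ 752 (mod 887).
Check: 752² = 565504 ≡ 485 (mod 887). The two roots are 135 and 752.

135, 752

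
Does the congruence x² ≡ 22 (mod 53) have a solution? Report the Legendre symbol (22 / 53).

-1

Pull out 2: since 53 ≡ 5 (mod 8), (2/53) = -1.
Reciprocity: 11 ≡ 3 and 53 ≡ 1 (mod 4), so (11/53) = +(53/11).
Reduce top mod 11: now compute (9/11).
Reciprocity: 9 ≡ 1 and 11 ≡ 3 (mod 4), so (9/11) = +(11/9).
Reduce top mod 9: now compute (2/9).
Pull out 2: since 9 ≡ 1 (mod 8), (2/9) = +1.
Reached (1/9) = 1. Collecting the sign flips along the way, the symbol is -1.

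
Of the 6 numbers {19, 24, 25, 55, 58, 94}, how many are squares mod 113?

1

(19/113) = -1 → non-residue.
(24/113) = -1 → non-residue.
(25/113) = +1 → QR.
(55/113) = -1 → non-residue.
(58/113) = -1 → non-residue.
(94/113) = -1 → non-residue.
Total quadratic residues among the 6: 1.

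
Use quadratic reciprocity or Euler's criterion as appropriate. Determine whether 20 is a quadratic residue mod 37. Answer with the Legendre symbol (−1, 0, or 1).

Pull out 2^2: since 37 ≡ 5 (mod 8), (2/37) = -1, so (2/37)^2 = +1.
Reciprocity: 5 ≡ 1 and 37 ≡ 1 (mod 4), so (5/37) = +(37/5).
Reduce top mod 5: now compute (2/5).
Pull out 2: since 5 ≡ 5 (mod 8), (2/5) = -1.
Reached (1/5) = 1. Collecting the sign flips along the way, the symbol is -1.

-1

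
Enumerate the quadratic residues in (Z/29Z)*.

1,4,5,6,7,9,13,16,20,22,23,24,25,28

Square k = 1,…,14 (k and 29−k give the same square):
1²=1, 2²=4, 3²=9, 4²=16, 5²=25, 6²≡7, 7²≡20, 8²≡6, 9²≡23, 10²≡13, 11²≡5, 12²≡28, 13²≡24, 14²≡22 (mod 29).
So the quadratic residues mod 29 are {1, 4, 5, 6, 7, 9, 13, 16, 20, 22, 23, 24, 25, 28}.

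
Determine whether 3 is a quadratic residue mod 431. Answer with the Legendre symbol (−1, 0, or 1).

1

Euler's criterion: (3/431) ≡ 3^215 (mod 431).
3^2 ≡ 9 (mod 431)
3^4 ≡ 81 (mod 431)
3^8 ≡ 96 (mod 431)
3^16 ≡ 165 (mod 431)
3^32 ≡ 72 (mod 431)
3^64 ≡ 12 (mod 431)
3^128 ≡ 144 (mod 431)
3^215 = 3^(128+64+16+4+2+1) ≡ 1 (mod 431).
Result is 1, so (3/431) = 1.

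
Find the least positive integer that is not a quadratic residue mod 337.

5

(2/337) = +1, so 2 is a residue.
(3/337) = +1, so 3 is a residue.
(4/337) = +1, so 4 is a residue.
(5/337) = −1, so 5 is the smallest positive non-residue mod 337.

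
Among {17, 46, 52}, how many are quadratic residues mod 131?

(17/131) = -1 → non-residue.
(46/131) = +1 → QR.
(52/131) = +1 → QR.
Total quadratic residues among the 3: 2.

2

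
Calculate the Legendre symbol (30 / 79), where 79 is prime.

Pull out 2: since 79 ≡ 7 (mod 8), (2/79) = +1.
Reciprocity: 15 ≡ 3 and 79 ≡ 3 (mod 4), so (15/79) = −(79/15).
Reduce top mod 15: now compute (4/15).
Pull out 2^2: since 15 ≡ 7 (mod 8), (2/15) = +1, so (2/15)^2 = +1.
Reached (1/15) = 1. Collecting the sign flips along the way, the symbol is -1.

-1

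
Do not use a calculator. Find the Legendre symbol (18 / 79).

1

Pull out 2: since 79 ≡ 7 (mod 8), (2/79) = +1.
Reciprocity: 9 ≡ 1 and 79 ≡ 3 (mod 4), so (9/79) = +(79/9).
Reduce top mod 9: now compute (7/9).
Reciprocity: 7 ≡ 3 and 9 ≡ 1 (mod 4), so (7/9) = +(9/7).
Reduce top mod 7: now compute (2/7).
Pull out 2: since 7 ≡ 7 (mod 8), (2/7) = +1.
Reached (1/7) = 1. Collecting the sign flips along the way, the symbol is +1.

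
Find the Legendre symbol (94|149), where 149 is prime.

Pull out 2: since 149 ≡ 5 (mod 8), (2/149) = -1.
Reciprocity: 47 ≡ 3 and 149 ≡ 1 (mod 4), so (47/149) = +(149/47).
Reduce top mod 47: now compute (8/47).
Pull out 2^3: since 47 ≡ 7 (mod 8), (2/47) = +1, so (2/47)^3 = +1.
Reached (1/47) = 1. Collecting the sign flips along the way, the symbol is -1.

-1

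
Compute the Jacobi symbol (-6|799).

1

First reduce: -6 ≡ 793 (mod 799).
Reciprocity: 793 ≡ 1 and 799 ≡ 3 (mod 4), so (793/799) = +(799/793).
Reduce top mod 793: now compute (6/793).
Pull out 2: since 793 ≡ 1 (mod 8), (2/793) = +1.
Reciprocity: 3 ≡ 3 and 793 ≡ 1 (mod 4), so (3/793) = +(793/3).
Reduce top mod 3: now compute (1/3).
Reached (1/3) = 1. Collecting the sign flips along the way, the symbol is +1.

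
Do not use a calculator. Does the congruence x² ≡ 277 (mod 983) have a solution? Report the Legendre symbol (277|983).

-1

Reciprocity: 277 ≡ 1 and 983 ≡ 3 (mod 4), so (277/983) = +(983/277).
Reduce top mod 277: now compute (152/277).
Pull out 2^3: since 277 ≡ 5 (mod 8), (2/277) = -1, so (2/277)^3 = -1.
Reciprocity: 19 ≡ 3 and 277 ≡ 1 (mod 4), so (19/277) = +(277/19).
Reduce top mod 19: now compute (11/19).
Reciprocity: 11 ≡ 3 and 19 ≡ 3 (mod 4), so (11/19) = −(19/11).
Reduce top mod 11: now compute (8/11).
Pull out 2^3: since 11 ≡ 3 (mod 8), (2/11) = -1, so (2/11)^3 = -1.
Reached (1/11) = 1. Collecting the sign flips along the way, the symbol is -1.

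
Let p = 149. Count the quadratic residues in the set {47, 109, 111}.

(47/149) = +1 → QR.
(109/149) = -1 → non-residue.
(111/149) = -1 → non-residue.
Total quadratic residues among the 3: 1.

1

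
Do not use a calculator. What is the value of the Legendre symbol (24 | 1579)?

Pull out 2^3: since 1579 ≡ 3 (mod 8), (2/1579) = -1, so (2/1579)^3 = -1.
Reciprocity: 3 ≡ 3 and 1579 ≡ 3 (mod 4), so (3/1579) = −(1579/3).
Reduce top mod 3: now compute (1/3).
Reached (1/3) = 1. Collecting the sign flips along the way, the symbol is +1.

1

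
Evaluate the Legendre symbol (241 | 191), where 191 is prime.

1

First reduce: 241 ≡ 50 (mod 191).
Pull out 2: since 191 ≡ 7 (mod 8), (2/191) = +1.
Reciprocity: 25 ≡ 1 and 191 ≡ 3 (mod 4), so (25/191) = +(191/25).
Reduce top mod 25: now compute (16/25).
Pull out 2^4: since 25 ≡ 1 (mod 8), (2/25) = +1, so (2/25)^4 = +1.
Reached (1/25) = 1. Collecting the sign flips along the way, the symbol is +1.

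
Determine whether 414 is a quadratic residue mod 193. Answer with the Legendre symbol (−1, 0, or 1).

1

First reduce: 414 ≡ 28 (mod 193).
Pull out 2^2: since 193 ≡ 1 (mod 8), (2/193) = +1, so (2/193)^2 = +1.
Reciprocity: 7 ≡ 3 and 193 ≡ 1 (mod 4), so (7/193) = +(193/7).
Reduce top mod 7: now compute (4/7).
Pull out 2^2: since 7 ≡ 7 (mod 8), (2/7) = +1, so (2/7)^2 = +1.
Reached (1/7) = 1. Collecting the sign flips along the way, the symbol is +1.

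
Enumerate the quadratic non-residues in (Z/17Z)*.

3 5 6 7 10 11 12 14

Square k = 1,…,8 (k and 17−k give the same square):
1²=1, 2²=4, 3²=9, 4²=16, 5²≡8, 6²≡2, 7²≡15, 8²≡13 (mod 17).
The residues are {1, 2, 4, 8, 9, 13, 15, 16}; the non-residues are the remaining 8 nonzero classes.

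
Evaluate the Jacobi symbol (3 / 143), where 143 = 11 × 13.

Reciprocity: 3 ≡ 3 and 143 ≡ 3 (mod 4), so (3/143) = −(143/3).
Reduce top mod 3: now compute (2/3).
Pull out 2: since 3 ≡ 3 (mod 8), (2/3) = -1.
Reached (1/3) = 1. Collecting the sign flips along the way, the symbol is +1.

1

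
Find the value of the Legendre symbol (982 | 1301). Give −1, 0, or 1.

Pull out 2: since 1301 ≡ 5 (mod 8), (2/1301) = -1.
Reciprocity: 491 ≡ 3 and 1301 ≡ 1 (mod 4), so (491/1301) = +(1301/491).
Reduce top mod 491: now compute (319/491).
Reciprocity: 319 ≡ 3 and 491 ≡ 3 (mod 4), so (319/491) = −(491/319).
Reduce top mod 319: now compute (172/319).
Pull out 2^2: since 319 ≡ 7 (mod 8), (2/319) = +1, so (2/319)^2 = +1.
Reciprocity: 43 ≡ 3 and 319 ≡ 3 (mod 4), so (43/319) = −(319/43).
Reduce top mod 43: now compute (18/43).
Pull out 2: since 43 ≡ 3 (mod 8), (2/43) = -1.
Reciprocity: 9 ≡ 1 and 43 ≡ 3 (mod 4), so (9/43) = +(43/9).
Reduce top mod 9: now compute (7/9).
Reciprocity: 7 ≡ 3 and 9 ≡ 1 (mod 4), so (7/9) = +(9/7).
Reduce top mod 7: now compute (2/7).
Pull out 2: since 7 ≡ 7 (mod 8), (2/7) = +1.
Reached (1/7) = 1. Collecting the sign flips along the way, the symbol is +1.

1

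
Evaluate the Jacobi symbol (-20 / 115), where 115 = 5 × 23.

0

First reduce: -20 ≡ 95 (mod 115).
Reciprocity: 95 ≡ 3 and 115 ≡ 3 (mod 4), so (95/115) = −(115/95).
Reduce top mod 95: now compute (20/95).
Pull out 2^2: since 95 ≡ 7 (mod 8), (2/95) = +1, so (2/95)^2 = +1.
Reciprocity: 5 ≡ 1 and 95 ≡ 3 (mod 4), so (5/95) = +(95/5).
Reduce top mod 5: now compute (0/5).
Top reduces to 0: gcd > 1, so the symbol is 0.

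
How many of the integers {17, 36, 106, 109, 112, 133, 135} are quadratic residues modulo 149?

(17/149) = +1 → QR.
(36/149) = +1 → QR.
(106/149) = -1 → non-residue.
(109/149) = -1 → non-residue.
(112/149) = +1 → QR.
(133/149) = +1 → QR.
(135/149) = -1 → non-residue.
Total quadratic residues among the 7: 4.

4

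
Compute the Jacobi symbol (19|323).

0

Reciprocity: 19 ≡ 3 and 323 ≡ 3 (mod 4), so (19/323) = −(323/19).
Reduce top mod 19: now compute (0/19).
Top reduces to 0: gcd > 1, so the symbol is 0.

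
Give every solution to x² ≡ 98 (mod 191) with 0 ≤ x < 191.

17, 174

Since 191 ≡ 3 (mod 4), a square root of 98 is 98^((191+1)/4) = 98^48 mod 191.
Repeated squaring: 98^2≡54, 98^4≡51, 98^8≡118, 98^16≡172, 98^32≡170 (mod 191).
98^48 = 98^(32+16) ≡ 17 (mod 191).
Check: 17² = 289 ≡ 98 (mod 191). The two roots are 17 and 174.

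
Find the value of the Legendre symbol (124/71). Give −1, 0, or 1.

-1

Euler's criterion: (124/71) ≡ 53^35 (mod 71).
53^2 ≡ 40 (mod 71)
53^4 ≡ 38 (mod 71)
53^8 ≡ 24 (mod 71)
53^16 ≡ 8 (mod 71)
53^32 ≡ 64 (mod 71)
53^35 = 53^(32+2+1) ≡ 70 (mod 71).
Result is 70 ≡ −1, so (124/71) = −1.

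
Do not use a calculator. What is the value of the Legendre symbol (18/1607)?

Pull out 2: since 1607 ≡ 7 (mod 8), (2/1607) = +1.
Reciprocity: 9 ≡ 1 and 1607 ≡ 3 (mod 4), so (9/1607) = +(1607/9).
Reduce top mod 9: now compute (5/9).
Reciprocity: 5 ≡ 1 and 9 ≡ 1 (mod 4), so (5/9) = +(9/5).
Reduce top mod 5: now compute (4/5).
Pull out 2^2: since 5 ≡ 5 (mod 8), (2/5) = -1, so (2/5)^2 = +1.
Reached (1/5) = 1. Collecting the sign flips along the way, the symbol is +1.

1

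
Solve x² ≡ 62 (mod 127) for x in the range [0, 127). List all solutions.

58, 69

Since 127 ≡ 3 (mod 4), a square root of 62 is 62^((127+1)/4) = 62^32 mod 127.
Repeated squaring: 62^2≡34, 62^4≡13, 62^8≡42, 62^16≡113, 62^32≡69 (mod 127).
62^32 = 62^(32) ≡ 69 (mod 127).
Check: 69² = 4761 ≡ 62 (mod 127). The two roots are 58 and 69.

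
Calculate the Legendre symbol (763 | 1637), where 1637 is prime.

1

Reciprocity: 763 ≡ 3 and 1637 ≡ 1 (mod 4), so (763/1637) = +(1637/763).
Reduce top mod 763: now compute (111/763).
Reciprocity: 111 ≡ 3 and 763 ≡ 3 (mod 4), so (111/763) = −(763/111).
Reduce top mod 111: now compute (97/111).
Reciprocity: 97 ≡ 1 and 111 ≡ 3 (mod 4), so (97/111) = +(111/97).
Reduce top mod 97: now compute (14/97).
Pull out 2: since 97 ≡ 1 (mod 8), (2/97) = +1.
Reciprocity: 7 ≡ 3 and 97 ≡ 1 (mod 4), so (7/97) = +(97/7).
Reduce top mod 7: now compute (6/7).
Pull out 2: since 7 ≡ 7 (mod 8), (2/7) = +1.
Reciprocity: 3 ≡ 3 and 7 ≡ 3 (mod 4), so (3/7) = −(7/3).
Reduce top mod 3: now compute (1/3).
Reached (1/3) = 1. Collecting the sign flips along the way, the symbol is +1.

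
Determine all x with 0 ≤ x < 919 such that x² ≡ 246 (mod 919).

346, 573

Since 919 ≡ 3 (mod 4), a square root of 246 is 246^((919+1)/4) = 246^230 mod 919.
Repeated squaring: 246^2≡781, 246^4≡664, 246^8≡695, 246^16≡550, 246^32≡149, 246^64≡145, 246^128≡807 (mod 919).
246^230 = 246^(128+64+32+4+2) ≡ 346 (mod 919).
Check: 346² = 119716 ≡ 246 (mod 919). The two roots are 346 and 573.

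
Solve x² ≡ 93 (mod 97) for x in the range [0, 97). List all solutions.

44, 53

97 ≡ 1 (mod 4), so we find a root by search.
Trying successive values, 44² = 1936 ≡ 93 (mod 97). The other root is 97 − 44 = 53.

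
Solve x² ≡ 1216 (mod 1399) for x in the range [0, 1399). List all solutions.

Since 1399 ≡ 3 (mod 4), a square root of 1216 is 1216^((1399+1)/4) = 1216^350 mod 1399.
Repeated squaring: 1216^2≡1312, 1216^4≡574, 1216^8≡711, 1216^16≡482, 1216^32≡90, 1216^64≡1105, 1216^128≡1097, 1216^256≡269 (mod 1399).
1216^350 = 1216^(256+64+16+8+4+2) ≡ 1250 (mod 1399).
Check: 1250² = 1562500 ≡ 1216 (mod 1399). The two roots are 149 and 1250.

149, 1250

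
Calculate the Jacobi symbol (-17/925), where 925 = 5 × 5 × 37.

-1

First reduce: -17 ≡ 908 (mod 925).
Pull out 2^2: since 925 ≡ 5 (mod 8), (2/925) = -1, so (2/925)^2 = +1.
Reciprocity: 227 ≡ 3 and 925 ≡ 1 (mod 4), so (227/925) = +(925/227).
Reduce top mod 227: now compute (17/227).
Reciprocity: 17 ≡ 1 and 227 ≡ 3 (mod 4), so (17/227) = +(227/17).
Reduce top mod 17: now compute (6/17).
Pull out 2: since 17 ≡ 1 (mod 8), (2/17) = +1.
Reciprocity: 3 ≡ 3 and 17 ≡ 1 (mod 4), so (3/17) = +(17/3).
Reduce top mod 3: now compute (2/3).
Pull out 2: since 3 ≡ 3 (mod 8), (2/3) = -1.
Reached (1/3) = 1. Collecting the sign flips along the way, the symbol is -1.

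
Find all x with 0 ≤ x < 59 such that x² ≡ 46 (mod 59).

20, 39

Since 59 ≡ 3 (mod 4), a square root of 46 is 46^((59+1)/4) = 46^15 mod 59.
Repeated squaring: 46^2≡51, 46^4≡5, 46^8≡25 (mod 59).
46^15 = 46^(8+4+2+1) ≡ 20 (mod 59).
Check: 20² = 400 ≡ 46 (mod 59). The two roots are 20 and 39.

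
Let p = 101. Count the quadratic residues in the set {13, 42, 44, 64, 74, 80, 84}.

(13/101) = +1 → QR.
(42/101) = -1 → non-residue.
(44/101) = -1 → non-residue.
(64/101) = +1 → QR.
(74/101) = -1 → non-residue.
(80/101) = +1 → QR.
(84/101) = +1 → QR.
Total quadratic residues among the 7: 4.

4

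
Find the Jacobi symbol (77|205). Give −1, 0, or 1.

-1

Reciprocity: 77 ≡ 1 and 205 ≡ 1 (mod 4), so (77/205) = +(205/77).
Reduce top mod 77: now compute (51/77).
Reciprocity: 51 ≡ 3 and 77 ≡ 1 (mod 4), so (51/77) = +(77/51).
Reduce top mod 51: now compute (26/51).
Pull out 2: since 51 ≡ 3 (mod 8), (2/51) = -1.
Reciprocity: 13 ≡ 1 and 51 ≡ 3 (mod 4), so (13/51) = +(51/13).
Reduce top mod 13: now compute (12/13).
Pull out 2^2: since 13 ≡ 5 (mod 8), (2/13) = -1, so (2/13)^2 = +1.
Reciprocity: 3 ≡ 3 and 13 ≡ 1 (mod 4), so (3/13) = +(13/3).
Reduce top mod 3: now compute (1/3).
Reached (1/3) = 1. Collecting the sign flips along the way, the symbol is -1.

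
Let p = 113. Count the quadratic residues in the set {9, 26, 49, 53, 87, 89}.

(9/113) = +1 → QR.
(26/113) = +1 → QR.
(49/113) = +1 → QR.
(53/113) = +1 → QR.
(87/113) = +1 → QR.
(89/113) = -1 → non-residue.
Total quadratic residues among the 6: 5.

5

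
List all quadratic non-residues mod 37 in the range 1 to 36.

2, 5, 6, 8, 13, 14, 15, 17, 18, 19, 20, 22, 23, 24, 29, 31, 32, 35

Square k = 1,…,18 (k and 37−k give the same square):
1²=1, 2²=4, 3²=9, 4²=16, 5²=25, 6²=36, 7²≡12, 8²≡27, 9²≡7, 10²≡26, 11²≡10, 12²≡33, 13²≡21, 14²≡11, 15²≡3, 16²≡34, 17²≡30, 18²≡28 (mod 37).
The residues are {1, 3, 4, 7, 9, 10, 11, 12, 16, 21, 25, 26, 27, 28, 30, 33, 34, 36}; the non-residues are the remaining 18 nonzero classes.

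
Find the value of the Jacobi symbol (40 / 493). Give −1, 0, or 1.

Pull out 2^3: since 493 ≡ 5 (mod 8), (2/493) = -1, so (2/493)^3 = -1.
Reciprocity: 5 ≡ 1 and 493 ≡ 1 (mod 4), so (5/493) = +(493/5).
Reduce top mod 5: now compute (3/5).
Reciprocity: 3 ≡ 3 and 5 ≡ 1 (mod 4), so (3/5) = +(5/3).
Reduce top mod 3: now compute (2/3).
Pull out 2: since 3 ≡ 3 (mod 8), (2/3) = -1.
Reached (1/3) = 1. Collecting the sign flips along the way, the symbol is +1.

1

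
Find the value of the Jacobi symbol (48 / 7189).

Pull out 2^4: since 7189 ≡ 5 (mod 8), (2/7189) = -1, so (2/7189)^4 = +1.
Reciprocity: 3 ≡ 3 and 7189 ≡ 1 (mod 4), so (3/7189) = +(7189/3).
Reduce top mod 3: now compute (1/3).
Reached (1/3) = 1. Collecting the sign flips along the way, the symbol is +1.

1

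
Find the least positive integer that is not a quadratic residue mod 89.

(2/89) = +1, so 2 is a residue.
(3/89) = −1, so 3 is the smallest positive non-residue mod 89.

3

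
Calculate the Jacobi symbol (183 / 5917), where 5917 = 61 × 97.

0

Reciprocity: 183 ≡ 3 and 5917 ≡ 1 (mod 4), so (183/5917) = +(5917/183).
Reduce top mod 183: now compute (61/183).
Reciprocity: 61 ≡ 1 and 183 ≡ 3 (mod 4), so (61/183) = +(183/61).
Reduce top mod 61: now compute (0/61).
Top reduces to 0: gcd > 1, so the symbol is 0.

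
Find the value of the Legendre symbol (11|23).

-1

Euler's criterion: (11/23) ≡ 11^11 (mod 23).
11^2 ≡ 6 (mod 23)
11^4 ≡ 13 (mod 23)
11^8 ≡ 8 (mod 23)
11^11 = 11^(8+2+1) ≡ 22 (mod 23).
Result is 22 ≡ −1, so (11/23) = −1.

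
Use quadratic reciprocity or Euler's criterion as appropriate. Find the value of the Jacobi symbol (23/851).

Reciprocity: 23 ≡ 3 and 851 ≡ 3 (mod 4), so (23/851) = −(851/23).
Reduce top mod 23: now compute (0/23).
Top reduces to 0: gcd > 1, so the symbol is 0.

0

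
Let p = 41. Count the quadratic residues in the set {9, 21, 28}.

2

(9/41) = +1 → QR.
(21/41) = +1 → QR.
(28/41) = -1 → non-residue.
Total quadratic residues among the 3: 2.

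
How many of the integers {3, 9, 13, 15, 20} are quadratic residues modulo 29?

3

(3/29) = -1 → non-residue.
(9/29) = +1 → QR.
(13/29) = +1 → QR.
(15/29) = -1 → non-residue.
(20/29) = +1 → QR.
Total quadratic residues among the 5: 3.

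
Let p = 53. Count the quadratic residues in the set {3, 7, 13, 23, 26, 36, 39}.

3

(3/53) = -1 → non-residue.
(7/53) = +1 → QR.
(13/53) = +1 → QR.
(23/53) = -1 → non-residue.
(26/53) = -1 → non-residue.
(36/53) = +1 → QR.
(39/53) = -1 → non-residue.
Total quadratic residues among the 7: 3.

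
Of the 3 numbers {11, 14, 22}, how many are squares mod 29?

1

(11/29) = -1 → non-residue.
(14/29) = -1 → non-residue.
(22/29) = +1 → QR.
Total quadratic residues among the 3: 1.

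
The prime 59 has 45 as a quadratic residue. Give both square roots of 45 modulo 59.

Since 59 ≡ 3 (mod 4), a square root of 45 is 45^((59+1)/4) = 45^15 mod 59.
Repeated squaring: 45^2≡19, 45^4≡7, 45^8≡49 (mod 59).
45^15 = 45^(8+4+2+1) ≡ 35 (mod 59).
Check: 35² = 1225 ≡ 45 (mod 59). The two roots are 24 and 35.

24, 35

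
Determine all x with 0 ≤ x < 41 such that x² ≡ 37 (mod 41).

41 ≡ 1 (mod 4), so we find a root by search.
Trying successive values, 18² = 324 ≡ 37 (mod 41). The other root is 41 − 18 = 23.

18, 23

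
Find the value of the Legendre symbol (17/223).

Euler's criterion: (17/223) ≡ 17^111 (mod 223).
17^2 ≡ 66 (mod 223)
17^4 ≡ 119 (mod 223)
17^8 ≡ 112 (mod 223)
17^16 ≡ 56 (mod 223)
17^32 ≡ 14 (mod 223)
17^64 ≡ 196 (mod 223)
17^111 = 17^(64+32+8+4+2+1) ≡ 1 (mod 223).
Result is 1, so (17/223) = 1.

1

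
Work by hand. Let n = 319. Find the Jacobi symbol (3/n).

Reciprocity: 3 ≡ 3 and 319 ≡ 3 (mod 4), so (3/319) = −(319/3).
Reduce top mod 3: now compute (1/3).
Reached (1/3) = 1. Collecting the sign flips along the way, the symbol is -1.

-1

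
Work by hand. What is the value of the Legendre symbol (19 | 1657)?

Reciprocity: 19 ≡ 3 and 1657 ≡ 1 (mod 4), so (19/1657) = +(1657/19).
Reduce top mod 19: now compute (4/19).
Pull out 2^2: since 19 ≡ 3 (mod 8), (2/19) = -1, so (2/19)^2 = +1.
Reached (1/19) = 1. Collecting the sign flips along the way, the symbol is +1.

1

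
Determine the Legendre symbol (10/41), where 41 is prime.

Pull out 2: since 41 ≡ 1 (mod 8), (2/41) = +1.
Reciprocity: 5 ≡ 1 and 41 ≡ 1 (mod 4), so (5/41) = +(41/5).
Reduce top mod 5: now compute (1/5).
Reached (1/5) = 1. Collecting the sign flips along the way, the symbol is +1.

1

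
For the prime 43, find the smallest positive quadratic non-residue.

2

(2/43) = −1, so 2 is the smallest positive non-residue mod 43.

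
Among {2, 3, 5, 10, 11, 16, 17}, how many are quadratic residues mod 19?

(2/19) = -1 → non-residue.
(3/19) = -1 → non-residue.
(5/19) = +1 → QR.
(10/19) = -1 → non-residue.
(11/19) = +1 → QR.
(16/19) = +1 → QR.
(17/19) = +1 → QR.
Total quadratic residues among the 7: 4.

4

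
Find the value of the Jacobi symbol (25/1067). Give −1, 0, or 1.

1

Reciprocity: 25 ≡ 1 and 1067 ≡ 3 (mod 4), so (25/1067) = +(1067/25).
Reduce top mod 25: now compute (17/25).
Reciprocity: 17 ≡ 1 and 25 ≡ 1 (mod 4), so (17/25) = +(25/17).
Reduce top mod 17: now compute (8/17).
Pull out 2^3: since 17 ≡ 1 (mod 8), (2/17) = +1, so (2/17)^3 = +1.
Reached (1/17) = 1. Collecting the sign flips along the way, the symbol is +1.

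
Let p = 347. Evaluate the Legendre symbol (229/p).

1

Reciprocity: 229 ≡ 1 and 347 ≡ 3 (mod 4), so (229/347) = +(347/229).
Reduce top mod 229: now compute (118/229).
Pull out 2: since 229 ≡ 5 (mod 8), (2/229) = -1.
Reciprocity: 59 ≡ 3 and 229 ≡ 1 (mod 4), so (59/229) = +(229/59).
Reduce top mod 59: now compute (52/59).
Pull out 2^2: since 59 ≡ 3 (mod 8), (2/59) = -1, so (2/59)^2 = +1.
Reciprocity: 13 ≡ 1 and 59 ≡ 3 (mod 4), so (13/59) = +(59/13).
Reduce top mod 13: now compute (7/13).
Reciprocity: 7 ≡ 3 and 13 ≡ 1 (mod 4), so (7/13) = +(13/7).
Reduce top mod 7: now compute (6/7).
Pull out 2: since 7 ≡ 7 (mod 8), (2/7) = +1.
Reciprocity: 3 ≡ 3 and 7 ≡ 3 (mod 4), so (3/7) = −(7/3).
Reduce top mod 3: now compute (1/3).
Reached (1/3) = 1. Collecting the sign flips along the way, the symbol is +1.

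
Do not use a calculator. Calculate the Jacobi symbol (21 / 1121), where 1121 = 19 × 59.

-1

Reciprocity: 21 ≡ 1 and 1121 ≡ 1 (mod 4), so (21/1121) = +(1121/21).
Reduce top mod 21: now compute (8/21).
Pull out 2^3: since 21 ≡ 5 (mod 8), (2/21) = -1, so (2/21)^3 = -1.
Reached (1/21) = 1. Collecting the sign flips along the way, the symbol is -1.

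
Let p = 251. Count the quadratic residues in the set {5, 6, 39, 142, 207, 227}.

(5/251) = +1 → QR.
(6/251) = -1 → non-residue.
(39/251) = +1 → QR.
(142/251) = +1 → QR.
(207/251) = +1 → QR.
(227/251) = +1 → QR.
Total quadratic residues among the 6: 5.

5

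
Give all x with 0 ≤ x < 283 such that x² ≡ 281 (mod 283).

127, 156

Since 283 ≡ 3 (mod 4), a square root of 281 is 281^((283+1)/4) = 281^71 mod 283.
Repeated squaring: 281^2≡4, 281^4≡16, 281^8≡256, 281^16≡163, 281^32≡250, 281^64≡240 (mod 283).
281^71 = 281^(64+4+2+1) ≡ 127 (mod 283).
Check: 127² = 16129 ≡ 281 (mod 283). The two roots are 127 and 156.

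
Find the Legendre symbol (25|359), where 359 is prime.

Reciprocity: 25 ≡ 1 and 359 ≡ 3 (mod 4), so (25/359) = +(359/25).
Reduce top mod 25: now compute (9/25).
Reciprocity: 9 ≡ 1 and 25 ≡ 1 (mod 4), so (9/25) = +(25/9).
Reduce top mod 9: now compute (7/9).
Reciprocity: 7 ≡ 3 and 9 ≡ 1 (mod 4), so (7/9) = +(9/7).
Reduce top mod 7: now compute (2/7).
Pull out 2: since 7 ≡ 7 (mod 8), (2/7) = +1.
Reached (1/7) = 1. Collecting the sign flips along the way, the symbol is +1.

1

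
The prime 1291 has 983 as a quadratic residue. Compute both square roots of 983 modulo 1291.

Since 1291 ≡ 3 (mod 4), a square root of 983 is 983^((1291+1)/4) = 983^323 mod 1291.
Repeated squaring: 983^2≡621, 983^4≡923, 983^8≡1160, 983^16≡378, 983^32≡874, 983^64≡895, 983^128≡605, 983^256≡672 (mod 1291).
983^323 = 983^(256+64+2+1) ≡ 925 (mod 1291).
Check: 925² = 855625 ≡ 983 (mod 1291). The two roots are 366 and 925.

366, 925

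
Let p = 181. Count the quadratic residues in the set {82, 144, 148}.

3

(82/181) = +1 → QR.
(144/181) = +1 → QR.
(148/181) = +1 → QR.
Total quadratic residues among the 3: 3.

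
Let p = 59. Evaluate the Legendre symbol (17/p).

1

Reciprocity: 17 ≡ 1 and 59 ≡ 3 (mod 4), so (17/59) = +(59/17).
Reduce top mod 17: now compute (8/17).
Pull out 2^3: since 17 ≡ 1 (mod 8), (2/17) = +1, so (2/17)^3 = +1.
Reached (1/17) = 1. Collecting the sign flips along the way, the symbol is +1.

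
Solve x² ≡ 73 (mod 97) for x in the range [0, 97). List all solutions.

97 ≡ 1 (mod 4), so we find a root by search.
Trying successive values, 48² = 2304 ≡ 73 (mod 97). The other root is 97 − 48 = 49.

48, 49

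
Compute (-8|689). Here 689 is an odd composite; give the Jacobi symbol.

First reduce: -8 ≡ 681 (mod 689).
Reciprocity: 681 ≡ 1 and 689 ≡ 1 (mod 4), so (681/689) = +(689/681).
Reduce top mod 681: now compute (8/681).
Pull out 2^3: since 681 ≡ 1 (mod 8), (2/681) = +1, so (2/681)^3 = +1.
Reached (1/681) = 1. Collecting the sign flips along the way, the symbol is +1.

1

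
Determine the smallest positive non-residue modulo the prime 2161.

(2/2161) = +1, so 2 is a residue.
(3/2161) = +1, so 3 is a residue.
(4/2161) = +1, so 4 is a residue.
(5/2161) = +1, so 5 is a residue.
(6/2161) = +1, so 6 is a residue.
(7/2161) = −1, so 7 is the smallest positive non-residue mod 2161.

7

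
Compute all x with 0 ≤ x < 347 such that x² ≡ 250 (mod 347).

69, 278

Since 347 ≡ 3 (mod 4), a square root of 250 is 250^((347+1)/4) = 250^87 mod 347.
Repeated squaring: 250^2≡40, 250^4≡212, 250^8≡181, 250^16≡143, 250^32≡323, 250^64≡229 (mod 347).
250^87 = 250^(64+16+4+2+1) ≡ 278 (mod 347).
Check: 278² = 77284 ≡ 250 (mod 347). The two roots are 69 and 278.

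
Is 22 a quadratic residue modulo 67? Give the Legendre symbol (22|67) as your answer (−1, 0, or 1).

Euler's criterion: (22/67) ≡ 22^33 (mod 67).
22^2 ≡ 15 (mod 67)
22^4 ≡ 24 (mod 67)
22^8 ≡ 40 (mod 67)
22^16 ≡ 59 (mod 67)
22^32 ≡ 64 (mod 67)
22^33 = 22^(32+1) ≡ 1 (mod 67).
Result is 1, so (22/67) = 1.

1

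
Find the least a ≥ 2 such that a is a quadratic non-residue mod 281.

(2/281) = +1, so 2 is a residue.
(3/281) = −1, so 3 is the smallest positive non-residue mod 281.

3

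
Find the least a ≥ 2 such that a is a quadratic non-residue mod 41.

3

(2/41) = +1, so 2 is a residue.
(3/41) = −1, so 3 is the smallest positive non-residue mod 41.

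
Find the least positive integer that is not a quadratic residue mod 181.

2

(2/181) = −1, so 2 is the smallest positive non-residue mod 181.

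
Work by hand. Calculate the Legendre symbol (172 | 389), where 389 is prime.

Pull out 2^2: since 389 ≡ 5 (mod 8), (2/389) = -1, so (2/389)^2 = +1.
Reciprocity: 43 ≡ 3 and 389 ≡ 1 (mod 4), so (43/389) = +(389/43).
Reduce top mod 43: now compute (2/43).
Pull out 2: since 43 ≡ 3 (mod 8), (2/43) = -1.
Reached (1/43) = 1. Collecting the sign flips along the way, the symbol is -1.

-1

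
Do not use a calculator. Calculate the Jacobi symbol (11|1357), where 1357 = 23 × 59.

1

Reciprocity: 11 ≡ 3 and 1357 ≡ 1 (mod 4), so (11/1357) = +(1357/11).
Reduce top mod 11: now compute (4/11).
Pull out 2^2: since 11 ≡ 3 (mod 8), (2/11) = -1, so (2/11)^2 = +1.
Reached (1/11) = 1. Collecting the sign flips along the way, the symbol is +1.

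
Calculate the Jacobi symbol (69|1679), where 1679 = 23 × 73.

0

Reciprocity: 69 ≡ 1 and 1679 ≡ 3 (mod 4), so (69/1679) = +(1679/69).
Reduce top mod 69: now compute (23/69).
Reciprocity: 23 ≡ 3 and 69 ≡ 1 (mod 4), so (23/69) = +(69/23).
Reduce top mod 23: now compute (0/23).
Top reduces to 0: gcd > 1, so the symbol is 0.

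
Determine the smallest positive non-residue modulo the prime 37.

2

(2/37) = −1, so 2 is the smallest positive non-residue mod 37.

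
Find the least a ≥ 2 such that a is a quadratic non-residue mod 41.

(2/41) = +1, so 2 is a residue.
(3/41) = −1, so 3 is the smallest positive non-residue mod 41.

3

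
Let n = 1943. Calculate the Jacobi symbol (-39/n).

First reduce: -39 ≡ 1904 (mod 1943).
Pull out 2^4: since 1943 ≡ 7 (mod 8), (2/1943) = +1, so (2/1943)^4 = +1.
Reciprocity: 119 ≡ 3 and 1943 ≡ 3 (mod 4), so (119/1943) = −(1943/119).
Reduce top mod 119: now compute (39/119).
Reciprocity: 39 ≡ 3 and 119 ≡ 3 (mod 4), so (39/119) = −(119/39).
Reduce top mod 39: now compute (2/39).
Pull out 2: since 39 ≡ 7 (mod 8), (2/39) = +1.
Reached (1/39) = 1. Collecting the sign flips along the way, the symbol is +1.

1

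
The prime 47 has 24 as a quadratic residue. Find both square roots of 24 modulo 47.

Since 47 ≡ 3 (mod 4), a square root of 24 is 24^((47+1)/4) = 24^12 mod 47.
Repeated squaring: 24^2≡12, 24^4≡3, 24^8≡9 (mod 47).
24^12 = 24^(8+4) ≡ 27 (mod 47).
Check: 27² = 729 ≡ 24 (mod 47). The two roots are 20 and 27.

20, 27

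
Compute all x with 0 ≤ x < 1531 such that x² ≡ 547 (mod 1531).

Since 1531 ≡ 3 (mod 4), a square root of 547 is 547^((1531+1)/4) = 547^383 mod 1531.
Repeated squaring: 547^2≡664, 547^4≡1499, 547^8≡1024, 547^16≡1372, 547^32≡785, 547^64≡763, 547^128≡389, 547^256≡1283 (mod 1531).
547^383 = 547^(256+64+32+16+8+4+2+1) ≡ 932 (mod 1531).
Check: 932² = 868624 ≡ 547 (mod 1531). The two roots are 599 and 932.

599, 932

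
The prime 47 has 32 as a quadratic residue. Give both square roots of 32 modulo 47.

19, 28

Since 47 ≡ 3 (mod 4), a square root of 32 is 32^((47+1)/4) = 32^12 mod 47.
Repeated squaring: 32^2≡37, 32^4≡6, 32^8≡36 (mod 47).
32^12 = 32^(8+4) ≡ 28 (mod 47).
Check: 28² = 784 ≡ 32 (mod 47). The two roots are 19 and 28.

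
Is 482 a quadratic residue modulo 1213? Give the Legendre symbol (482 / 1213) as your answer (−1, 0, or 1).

Pull out 2: since 1213 ≡ 5 (mod 8), (2/1213) = -1.
Reciprocity: 241 ≡ 1 and 1213 ≡ 1 (mod 4), so (241/1213) = +(1213/241).
Reduce top mod 241: now compute (8/241).
Pull out 2^3: since 241 ≡ 1 (mod 8), (2/241) = +1, so (2/241)^3 = +1.
Reached (1/241) = 1. Collecting the sign flips along the way, the symbol is -1.

-1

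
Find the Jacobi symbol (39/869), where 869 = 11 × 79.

Reciprocity: 39 ≡ 3 and 869 ≡ 1 (mod 4), so (39/869) = +(869/39).
Reduce top mod 39: now compute (11/39).
Reciprocity: 11 ≡ 3 and 39 ≡ 3 (mod 4), so (11/39) = −(39/11).
Reduce top mod 11: now compute (6/11).
Pull out 2: since 11 ≡ 3 (mod 8), (2/11) = -1.
Reciprocity: 3 ≡ 3 and 11 ≡ 3 (mod 4), so (3/11) = −(11/3).
Reduce top mod 3: now compute (2/3).
Pull out 2: since 3 ≡ 3 (mod 8), (2/3) = -1.
Reached (1/3) = 1. Collecting the sign flips along the way, the symbol is +1.

1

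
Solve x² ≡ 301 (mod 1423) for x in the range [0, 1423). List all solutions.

227, 1196

Since 1423 ≡ 3 (mod 4), a square root of 301 is 301^((1423+1)/4) = 301^356 mod 1423.
Repeated squaring: 301^2≡952, 301^4≡1276, 301^8≡264, 301^16≡1392, 301^32≡961, 301^64≡1417, 301^128≡36, 301^256≡1296 (mod 1423).
301^356 = 301^(256+64+32+4) ≡ 227 (mod 1423).
Check: 227² = 51529 ≡ 301 (mod 1423). The two roots are 227 and 1196.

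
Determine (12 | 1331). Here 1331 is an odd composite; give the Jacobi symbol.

Pull out 2^2: since 1331 ≡ 3 (mod 8), (2/1331) = -1, so (2/1331)^2 = +1.
Reciprocity: 3 ≡ 3 and 1331 ≡ 3 (mod 4), so (3/1331) = −(1331/3).
Reduce top mod 3: now compute (2/3).
Pull out 2: since 3 ≡ 3 (mod 8), (2/3) = -1.
Reached (1/3) = 1. Collecting the sign flips along the way, the symbol is +1.

1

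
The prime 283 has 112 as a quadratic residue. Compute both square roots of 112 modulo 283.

31, 252

Since 283 ≡ 3 (mod 4), a square root of 112 is 112^((283+1)/4) = 112^71 mod 283.
Repeated squaring: 112^2≡92, 112^4≡257, 112^8≡110, 112^16≡214, 112^32≡233, 112^64≡236 (mod 283).
112^71 = 112^(64+4+2+1) ≡ 252 (mod 283).
Check: 252² = 63504 ≡ 112 (mod 283). The two roots are 31 and 252.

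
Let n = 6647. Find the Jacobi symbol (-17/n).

First reduce: -17 ≡ 6630 (mod 6647).
Pull out 2: since 6647 ≡ 7 (mod 8), (2/6647) = +1.
Reciprocity: 3315 ≡ 3 and 6647 ≡ 3 (mod 4), so (3315/6647) = −(6647/3315).
Reduce top mod 3315: now compute (17/3315).
Reciprocity: 17 ≡ 1 and 3315 ≡ 3 (mod 4), so (17/3315) = +(3315/17).
Reduce top mod 17: now compute (0/17).
Top reduces to 0: gcd > 1, so the symbol is 0.

0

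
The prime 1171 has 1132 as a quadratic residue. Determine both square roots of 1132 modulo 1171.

Since 1171 ≡ 3 (mod 4), a square root of 1132 is 1132^((1171+1)/4) = 1132^293 mod 1171.
Repeated squaring: 1132^2≡350, 1132^4≡716, 1132^8≡929, 1132^16≡14, 1132^32≡196, 1132^64≡944, 1132^128≡5, 1132^256≡25 (mod 1171).
1132^293 = 1132^(256+32+4+1) ≡ 237 (mod 1171).
Check: 237² = 56169 ≡ 1132 (mod 1171). The two roots are 237 and 934.

237, 934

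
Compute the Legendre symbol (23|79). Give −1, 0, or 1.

1

Reciprocity: 23 ≡ 3 and 79 ≡ 3 (mod 4), so (23/79) = −(79/23).
Reduce top mod 23: now compute (10/23).
Pull out 2: since 23 ≡ 7 (mod 8), (2/23) = +1.
Reciprocity: 5 ≡ 1 and 23 ≡ 3 (mod 4), so (5/23) = +(23/5).
Reduce top mod 5: now compute (3/5).
Reciprocity: 3 ≡ 3 and 5 ≡ 1 (mod 4), so (3/5) = +(5/3).
Reduce top mod 3: now compute (2/3).
Pull out 2: since 3 ≡ 3 (mod 8), (2/3) = -1.
Reached (1/3) = 1. Collecting the sign flips along the way, the symbol is +1.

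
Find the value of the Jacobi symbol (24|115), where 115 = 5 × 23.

Pull out 2^3: since 115 ≡ 3 (mod 8), (2/115) = -1, so (2/115)^3 = -1.
Reciprocity: 3 ≡ 3 and 115 ≡ 3 (mod 4), so (3/115) = −(115/3).
Reduce top mod 3: now compute (1/3).
Reached (1/3) = 1. Collecting the sign flips along the way, the symbol is +1.

1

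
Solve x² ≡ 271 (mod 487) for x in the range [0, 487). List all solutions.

Since 487 ≡ 3 (mod 4), a square root of 271 is 271^((487+1)/4) = 271^122 mod 487.
Repeated squaring: 271^2≡391, 271^4≡450, 271^8≡395, 271^16≡185, 271^32≡135, 271^64≡206 (mod 487).
271^122 = 271^(64+32+16+8+2) ≡ 324 (mod 487).
Check: 324² = 104976 ≡ 271 (mod 487). The two roots are 163 and 324.

163, 324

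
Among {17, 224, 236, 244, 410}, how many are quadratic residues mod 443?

5

(17/443) = +1 → QR.
(224/443) = +1 → QR.
(236/443) = +1 → QR.
(244/443) = +1 → QR.
(410/443) = +1 → QR.
Total quadratic residues among the 5: 5.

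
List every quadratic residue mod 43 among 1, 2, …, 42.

Square k = 1,…,21 (k and 43−k give the same square):
1²=1, 2²=4, 3²=9, 4²=16, 5²=25, 6²=36, 7²≡6, 8²≡21, 9²≡38, 10²≡14, 11²≡35, 12²≡15, 13²≡40, 14²≡24, 15²≡10, 16²≡41, 17²≡31, 18²≡23, 19²≡17, 20²≡13, 21²≡11 (mod 43).
So the quadratic residues mod 43 are {1, 4, 6, 9, 10, 11, 13, 14, 15, 16, 17, 21, 23, 24, 25, 31, 35, 36, 38, 40, 41}.

1 4 6 9 10 11 13 14 15 16 17 21 23 24 25 31 35 36 38 40 41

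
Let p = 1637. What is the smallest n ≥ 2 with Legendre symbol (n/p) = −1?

2

(2/1637) = −1, so 2 is the smallest positive non-residue mod 1637.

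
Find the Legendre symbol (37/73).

1

Euler's criterion: (37/73) ≡ 37^36 (mod 73).
37^2 ≡ 55 (mod 73)
37^4 ≡ 32 (mod 73)
37^8 ≡ 2 (mod 73)
37^16 ≡ 4 (mod 73)
37^32 ≡ 16 (mod 73)
37^36 = 37^(32+4) ≡ 1 (mod 73).
Result is 1, so (37/73) = 1.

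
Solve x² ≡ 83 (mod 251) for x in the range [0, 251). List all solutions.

Since 251 ≡ 3 (mod 4), a square root of 83 is 83^((251+1)/4) = 83^63 mod 251.
Repeated squaring: 83^2≡112, 83^4≡245, 83^8≡36, 83^16≡41, 83^32≡175 (mod 251).
83^63 = 83^(32+16+8+4+2+1) ≡ 121 (mod 251).
Check: 121² = 14641 ≡ 83 (mod 251). The two roots are 121 and 130.

121, 130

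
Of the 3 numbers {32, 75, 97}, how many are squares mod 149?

(32/149) = -1 → non-residue.
(75/149) = -1 → non-residue.
(97/149) = -1 → non-residue.
Total quadratic residues among the 3: 0.

0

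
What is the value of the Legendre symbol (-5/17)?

-1

First reduce: -5 ≡ 12 (mod 17).
Pull out 2^2: since 17 ≡ 1 (mod 8), (2/17) = +1, so (2/17)^2 = +1.
Reciprocity: 3 ≡ 3 and 17 ≡ 1 (mod 4), so (3/17) = +(17/3).
Reduce top mod 3: now compute (2/3).
Pull out 2: since 3 ≡ 3 (mod 8), (2/3) = -1.
Reached (1/3) = 1. Collecting the sign flips along the way, the symbol is -1.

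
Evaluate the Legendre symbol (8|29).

-1

Pull out 2^3: since 29 ≡ 5 (mod 8), (2/29) = -1, so (2/29)^3 = -1.
Reached (1/29) = 1. Collecting the sign flips along the way, the symbol is -1.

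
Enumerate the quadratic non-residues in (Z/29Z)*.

Square k = 1,…,14 (k and 29−k give the same square):
1²=1, 2²=4, 3²=9, 4²=16, 5²=25, 6²≡7, 7²≡20, 8²≡6, 9²≡23, 10²≡13, 11²≡5, 12²≡28, 13²≡24, 14²≡22 (mod 29).
The residues are {1, 4, 5, 6, 7, 9, 13, 16, 20, 22, 23, 24, 25, 28}; the non-residues are the remaining 14 nonzero classes.

2, 3, 8, 10, 11, 12, 14, 15, 17, 18, 19, 21, 26, 27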